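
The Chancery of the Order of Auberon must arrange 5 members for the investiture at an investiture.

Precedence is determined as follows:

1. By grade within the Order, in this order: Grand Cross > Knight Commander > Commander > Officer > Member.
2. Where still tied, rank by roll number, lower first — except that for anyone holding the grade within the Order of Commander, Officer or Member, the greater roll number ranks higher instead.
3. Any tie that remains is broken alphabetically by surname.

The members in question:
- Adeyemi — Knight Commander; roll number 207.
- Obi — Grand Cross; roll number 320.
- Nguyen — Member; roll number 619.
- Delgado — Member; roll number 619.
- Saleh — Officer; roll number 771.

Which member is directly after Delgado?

By grade within the Order: Obi (Grand Cross); then Adeyemi (Knight Commander); then Saleh (Officer); then Delgado and Nguyen (Member).
Delgado and Nguyen both have roll number 619, so the next rule applies.
Among Delgado and Nguyen, alphabetically by surname: Delgado before Nguyen.
Order: Obi, Adeyemi, Saleh, Delgado, Nguyen.

Nguyen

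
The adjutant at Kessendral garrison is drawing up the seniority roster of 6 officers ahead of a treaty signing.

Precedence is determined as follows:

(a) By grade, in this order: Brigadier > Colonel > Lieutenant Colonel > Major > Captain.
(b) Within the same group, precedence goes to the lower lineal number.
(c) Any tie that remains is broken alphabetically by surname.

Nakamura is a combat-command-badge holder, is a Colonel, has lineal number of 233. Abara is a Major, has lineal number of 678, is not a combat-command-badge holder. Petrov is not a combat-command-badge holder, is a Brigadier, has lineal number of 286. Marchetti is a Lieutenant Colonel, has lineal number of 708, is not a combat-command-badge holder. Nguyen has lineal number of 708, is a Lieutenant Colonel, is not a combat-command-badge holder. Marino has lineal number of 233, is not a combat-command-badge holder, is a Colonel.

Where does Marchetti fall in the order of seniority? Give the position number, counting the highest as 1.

By grade: Petrov (Brigadier); then Marino and Nakamura (Colonel); then Marchetti and Nguyen (Lieutenant Colonel); then Abara (Major).
Marino and Nakamura both have lineal number 233, so the next rule applies.
Among Marino and Nakamura, alphabetically by surname: Marino before Nakamura.
Marchetti and Nguyen both have lineal number 708, so the next rule applies.
Among Marchetti and Nguyen, alphabetically by surname: Marchetti before Nguyen.
Order: Petrov, Marino, Nakamura, Marchetti, Nguyen, Abara. So position 4.

4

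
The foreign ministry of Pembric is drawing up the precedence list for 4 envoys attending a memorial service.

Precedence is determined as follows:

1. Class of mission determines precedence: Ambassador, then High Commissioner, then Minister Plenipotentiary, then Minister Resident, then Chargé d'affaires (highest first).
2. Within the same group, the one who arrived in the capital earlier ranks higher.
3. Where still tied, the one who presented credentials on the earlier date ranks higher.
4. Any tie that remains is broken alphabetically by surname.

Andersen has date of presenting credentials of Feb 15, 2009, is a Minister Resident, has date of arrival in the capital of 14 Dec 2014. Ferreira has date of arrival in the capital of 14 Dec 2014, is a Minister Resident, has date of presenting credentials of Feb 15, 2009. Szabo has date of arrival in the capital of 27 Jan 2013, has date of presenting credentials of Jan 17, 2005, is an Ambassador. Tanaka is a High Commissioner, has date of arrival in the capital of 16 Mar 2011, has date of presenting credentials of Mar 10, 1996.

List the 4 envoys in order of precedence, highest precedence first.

Szabo, Tanaka, Andersen, Ferreira

By class of mission: Szabo (Ambassador); then Tanaka (High Commissioner); then Andersen and Ferreira (Minister Resident).
Andersen and Ferreira both have date of arrival in the capital 14 Dec 2014, so the next rule applies.
Andersen and Ferreira both have date of presenting credentials Feb 15, 2009, so the next rule applies.
Among Andersen and Ferreira, alphabetically by surname: Andersen before Ferreira.
Full order: Szabo, Tanaka, Andersen, Ferreira.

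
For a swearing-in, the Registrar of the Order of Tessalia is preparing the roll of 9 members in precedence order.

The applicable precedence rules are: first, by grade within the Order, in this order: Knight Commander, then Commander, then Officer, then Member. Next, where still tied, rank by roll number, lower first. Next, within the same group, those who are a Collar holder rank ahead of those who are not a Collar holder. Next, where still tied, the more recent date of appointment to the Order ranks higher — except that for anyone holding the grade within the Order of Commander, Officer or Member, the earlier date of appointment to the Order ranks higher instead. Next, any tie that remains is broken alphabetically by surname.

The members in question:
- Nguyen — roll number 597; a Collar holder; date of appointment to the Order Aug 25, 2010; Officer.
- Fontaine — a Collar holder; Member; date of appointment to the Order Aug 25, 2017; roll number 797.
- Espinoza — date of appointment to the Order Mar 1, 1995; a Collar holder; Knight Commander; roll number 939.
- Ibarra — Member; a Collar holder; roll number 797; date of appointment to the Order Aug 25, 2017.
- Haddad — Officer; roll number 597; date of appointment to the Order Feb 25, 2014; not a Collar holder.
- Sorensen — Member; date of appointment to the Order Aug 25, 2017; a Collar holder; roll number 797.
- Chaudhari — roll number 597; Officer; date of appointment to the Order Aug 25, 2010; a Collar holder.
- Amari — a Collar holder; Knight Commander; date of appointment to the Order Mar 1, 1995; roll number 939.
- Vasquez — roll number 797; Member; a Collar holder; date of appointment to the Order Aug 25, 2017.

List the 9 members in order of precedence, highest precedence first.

By grade within the Order: Amari and Espinoza (Knight Commander); then Chaudhari, Nguyen and Haddad (Officer); then Fontaine, Ibarra, Sorensen and Vasquez (Member).
Amari and Espinoza both have roll number 939, so the next rule applies.
Amari and Espinoza are each a Collar holder, so the next rule applies.
Amari and Espinoza both have date of appointment to the Order Mar 1, 1995, so the next rule applies.
Among Amari and Espinoza, alphabetically by surname: Amari before Espinoza.
Chaudhari, Nguyen and Haddad all have roll number 597, so the next rule applies.
Among Chaudhari, Nguyen and Haddad, a Collar holder before not a Collar holder: Chaudhari and Nguyen (a Collar holder) before Haddad (not a Collar holder).
Chaudhari and Nguyen both have date of appointment to the Order Aug 25, 2010, so the next rule applies.
Among Chaudhari and Nguyen, alphabetically by surname: Chaudhari before Nguyen.
Fontaine, Ibarra, Sorensen and Vasquez all have roll number 797, so the next rule applies.
Fontaine, Ibarra, Sorensen and Vasquez are each a Collar holder, so the next rule applies.
Fontaine, Ibarra, Sorensen and Vasquez all have date of appointment to the Order Aug 25, 2017, so the next rule applies.
Among Fontaine, Ibarra, Sorensen and Vasquez, alphabetically by surname: Fontaine before Ibarra before Sorensen before Vasquez.
Full order: Amari, Espinoza, Chaudhari, Nguyen, Haddad, Fontaine, Ibarra, Sorensen, Vasquez.

Amari, Espinoza, Chaudhari, Nguyen, Haddad, Fontaine, Ibarra, Sorensen, Vasquez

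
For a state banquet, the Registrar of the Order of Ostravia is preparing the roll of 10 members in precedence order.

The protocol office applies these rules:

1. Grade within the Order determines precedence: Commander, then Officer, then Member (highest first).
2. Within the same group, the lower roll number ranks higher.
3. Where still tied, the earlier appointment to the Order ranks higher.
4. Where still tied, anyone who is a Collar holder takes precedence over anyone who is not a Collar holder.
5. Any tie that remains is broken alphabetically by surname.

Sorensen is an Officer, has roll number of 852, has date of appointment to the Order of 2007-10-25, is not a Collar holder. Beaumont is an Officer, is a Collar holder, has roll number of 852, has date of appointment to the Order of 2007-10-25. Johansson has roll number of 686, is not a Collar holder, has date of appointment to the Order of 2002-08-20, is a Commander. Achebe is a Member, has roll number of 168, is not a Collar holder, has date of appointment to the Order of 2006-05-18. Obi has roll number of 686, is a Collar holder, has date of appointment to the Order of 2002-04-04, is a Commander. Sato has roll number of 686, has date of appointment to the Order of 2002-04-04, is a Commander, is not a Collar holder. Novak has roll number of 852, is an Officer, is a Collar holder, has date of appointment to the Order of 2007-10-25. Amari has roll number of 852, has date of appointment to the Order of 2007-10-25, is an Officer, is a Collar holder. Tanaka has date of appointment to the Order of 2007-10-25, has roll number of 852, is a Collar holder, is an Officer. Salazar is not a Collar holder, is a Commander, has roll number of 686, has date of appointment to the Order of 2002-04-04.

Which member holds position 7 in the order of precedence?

Novak

By grade within the Order: Obi, Salazar, Sato and Johansson (Commander); then Amari, Beaumont, Novak, Tanaka and Sorensen (Officer); then Achebe (Member).
Obi, Salazar, Sato and Johansson all have roll number 686, so the next rule applies.
Among Obi, Salazar, Sato and Johansson, by date of appointment to the Order (earlier first): Obi, Salazar and Sato (2002-04-04) before Johansson (2002-08-20).
Among Obi, Salazar and Sato, a Collar holder before not a Collar holder: Obi (a Collar holder) before Salazar and Sato (not a Collar holder).
Among Salazar and Sato, alphabetically by surname: Salazar before Sato.
Amari, Beaumont, Novak, Tanaka and Sorensen all have roll number 852, so the next rule applies.
Amari, Beaumont, Novak, Tanaka and Sorensen all have date of appointment to the Order 2007-10-25, so the next rule applies.
Among Amari, Beaumont, Novak, Tanaka and Sorensen, a Collar holder before not a Collar holder: Amari, Beaumont, Novak and Tanaka (a Collar holder) before Sorensen (not a Collar holder).
Among Amari, Beaumont, Novak and Tanaka, alphabetically by surname: Amari before Beaumont before Novak before Tanaka.
Order: Obi, Salazar, Sato, Johansson, Amari, Beaumont, Novak, Tanaka, Sorensen, Achebe.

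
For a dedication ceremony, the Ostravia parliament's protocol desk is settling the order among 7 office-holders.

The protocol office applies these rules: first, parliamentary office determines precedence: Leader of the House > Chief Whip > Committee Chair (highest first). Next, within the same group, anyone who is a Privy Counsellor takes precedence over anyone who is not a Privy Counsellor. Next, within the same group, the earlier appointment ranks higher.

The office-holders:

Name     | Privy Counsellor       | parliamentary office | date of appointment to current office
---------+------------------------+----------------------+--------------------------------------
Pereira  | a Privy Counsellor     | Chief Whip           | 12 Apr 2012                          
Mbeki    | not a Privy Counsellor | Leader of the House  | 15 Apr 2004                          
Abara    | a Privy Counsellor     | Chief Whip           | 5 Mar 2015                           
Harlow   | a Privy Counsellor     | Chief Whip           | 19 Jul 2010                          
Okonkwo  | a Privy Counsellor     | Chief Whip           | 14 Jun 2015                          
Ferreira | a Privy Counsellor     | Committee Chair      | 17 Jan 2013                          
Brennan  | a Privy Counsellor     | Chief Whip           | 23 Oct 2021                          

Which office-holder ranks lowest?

By parliamentary office: Mbeki (Leader of the House); then Harlow, Pereira, Abara, Okonkwo and Brennan (Chief Whip); then Ferreira (Committee Chair).
Harlow, Pereira, Abara, Okonkwo and Brennan are each a Privy Counsellor, so the next rule applies.
Among Harlow, Pereira, Abara, Okonkwo and Brennan, by date of appointment to current office (earlier first): Harlow (19 Jul 2010) before Pereira (12 Apr 2012) before Abara (5 Mar 2015) before Okonkwo (14 Jun 2015) before Brennan (23 Oct 2021).
Order: Mbeki, Harlow, Pereira, Abara, Okonkwo, Brennan, Ferreira.

Ferreira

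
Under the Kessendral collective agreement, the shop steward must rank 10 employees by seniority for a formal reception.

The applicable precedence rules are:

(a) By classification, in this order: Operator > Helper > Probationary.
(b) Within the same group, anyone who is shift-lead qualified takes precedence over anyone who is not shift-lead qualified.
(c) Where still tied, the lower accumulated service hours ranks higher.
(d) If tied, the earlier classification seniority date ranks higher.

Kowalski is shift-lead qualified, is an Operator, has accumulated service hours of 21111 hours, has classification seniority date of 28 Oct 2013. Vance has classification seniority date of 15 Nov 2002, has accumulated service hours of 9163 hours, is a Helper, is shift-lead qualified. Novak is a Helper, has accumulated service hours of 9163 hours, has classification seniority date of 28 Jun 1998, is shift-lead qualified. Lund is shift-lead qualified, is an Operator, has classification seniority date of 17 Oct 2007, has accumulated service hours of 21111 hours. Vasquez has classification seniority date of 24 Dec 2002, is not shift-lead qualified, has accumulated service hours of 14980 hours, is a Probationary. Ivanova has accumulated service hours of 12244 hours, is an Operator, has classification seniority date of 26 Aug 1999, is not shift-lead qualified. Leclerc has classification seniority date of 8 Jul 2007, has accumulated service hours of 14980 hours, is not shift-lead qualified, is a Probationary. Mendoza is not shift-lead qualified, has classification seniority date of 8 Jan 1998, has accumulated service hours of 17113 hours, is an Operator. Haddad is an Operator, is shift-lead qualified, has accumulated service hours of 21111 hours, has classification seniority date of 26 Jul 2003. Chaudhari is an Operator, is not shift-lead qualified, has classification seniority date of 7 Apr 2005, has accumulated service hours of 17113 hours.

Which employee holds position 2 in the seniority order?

By classification: Haddad, Lund, Kowalski, Ivanova, Mendoza and Chaudhari (Operator); then Novak and Vance (Helper); then Vasquez and Leclerc (Probationary).
Among Haddad, Lund, Kowalski, Ivanova, Mendoza and Chaudhari, shift-lead qualified before not shift-lead qualified: Haddad, Lund and Kowalski (shift-lead qualified) before Ivanova, Mendoza and Chaudhari (not shift-lead qualified).
Haddad, Lund and Kowalski all have accumulated service hours 21111 hours, so the next rule applies.
Among Haddad, Lund and Kowalski, by classification seniority date (earlier first): Haddad (26 Jul 2003) before Lund (17 Oct 2007) before Kowalski (28 Oct 2013).
Among Ivanova, Mendoza and Chaudhari, by accumulated service hours (lower first): Ivanova (12244 hours) before Mendoza and Chaudhari (17113 hours).
Among Mendoza and Chaudhari, by classification seniority date (earlier first): Mendoza (8 Jan 1998) before Chaudhari (7 Apr 2005).
Novak and Vance are each shift-lead qualified, so the next rule applies.
Novak and Vance both have accumulated service hours 9163 hours, so the next rule applies.
Among Novak and Vance, by classification seniority date (earlier first): Novak (28 Jun 1998) before Vance (15 Nov 2002).
Vasquez and Leclerc are each not shift-lead qualified, so the next rule applies.
Vasquez and Leclerc both have accumulated service hours 14980 hours, so the next rule applies.
Among Vasquez and Leclerc, by classification seniority date (earlier first): Vasquez (24 Dec 2002) before Leclerc (8 Jul 2007).
Order: Haddad, Lund, Kowalski, Ivanova, Mendoza, Chaudhari, Novak, Vance, Vasquez, Leclerc.

Lund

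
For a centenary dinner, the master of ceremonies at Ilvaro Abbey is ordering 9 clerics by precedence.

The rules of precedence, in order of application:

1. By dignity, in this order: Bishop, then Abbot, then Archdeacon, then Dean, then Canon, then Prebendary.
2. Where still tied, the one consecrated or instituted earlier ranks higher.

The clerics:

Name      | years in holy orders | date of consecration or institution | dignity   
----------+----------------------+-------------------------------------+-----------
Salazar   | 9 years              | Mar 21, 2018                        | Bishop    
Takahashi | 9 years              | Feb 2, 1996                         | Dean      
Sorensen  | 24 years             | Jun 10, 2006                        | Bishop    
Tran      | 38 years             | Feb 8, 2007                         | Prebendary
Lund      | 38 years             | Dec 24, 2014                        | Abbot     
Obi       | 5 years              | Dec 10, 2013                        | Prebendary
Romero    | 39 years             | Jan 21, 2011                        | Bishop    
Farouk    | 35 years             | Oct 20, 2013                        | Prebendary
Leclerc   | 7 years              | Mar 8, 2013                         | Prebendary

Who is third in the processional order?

Salazar

By dignity: Sorensen, Romero and Salazar (Bishop); then Lund (Abbot); then Takahashi (Dean); then Tran, Leclerc, Farouk and Obi (Prebendary).
Among Sorensen, Romero and Salazar, by date of consecration or institution (earlier first): Sorensen (Jun 10, 2006) before Romero (Jan 21, 2011) before Salazar (Mar 21, 2018).
Among Tran, Leclerc, Farouk and Obi, by date of consecration or institution (earlier first): Tran (Feb 8, 2007) before Leclerc (Mar 8, 2013) before Farouk (Oct 20, 2013) before Obi (Dec 10, 2013).
Order: Sorensen, Romero, Salazar, Lund, Takahashi, Tran, Leclerc, Farouk, Obi.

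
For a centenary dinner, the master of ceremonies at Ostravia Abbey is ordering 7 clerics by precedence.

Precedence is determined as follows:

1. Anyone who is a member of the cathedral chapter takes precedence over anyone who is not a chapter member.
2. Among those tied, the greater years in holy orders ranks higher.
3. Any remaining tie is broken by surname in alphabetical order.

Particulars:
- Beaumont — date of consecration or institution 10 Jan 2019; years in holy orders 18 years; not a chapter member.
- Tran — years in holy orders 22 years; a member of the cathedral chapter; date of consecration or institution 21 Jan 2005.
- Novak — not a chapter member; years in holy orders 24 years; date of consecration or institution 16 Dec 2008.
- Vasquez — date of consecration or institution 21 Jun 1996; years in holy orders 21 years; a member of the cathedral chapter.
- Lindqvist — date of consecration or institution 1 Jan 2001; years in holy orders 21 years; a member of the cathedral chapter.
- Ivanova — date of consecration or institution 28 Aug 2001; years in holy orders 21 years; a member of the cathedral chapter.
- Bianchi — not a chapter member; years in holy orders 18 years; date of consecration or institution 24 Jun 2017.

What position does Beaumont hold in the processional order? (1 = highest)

6

By the first rule: Tran, Ivanova, Lindqvist and Vasquez (each a member of the cathedral chapter); then Novak, Beaumont and Bianchi (each not a chapter member).
Among Tran, Ivanova, Lindqvist and Vasquez, by years in holy orders (higher first): Tran (22 years) before Ivanova, Lindqvist and Vasquez (21 years).
Among Ivanova, Lindqvist and Vasquez, alphabetically by surname: Ivanova before Lindqvist before Vasquez.
Among Novak, Beaumont and Bianchi, by years in holy orders (higher first): Novak (24 years) before Beaumont and Bianchi (18 years).
Among Beaumont and Bianchi, alphabetically by surname: Beaumont before Bianchi.
Order: Tran, Ivanova, Lindqvist, Vasquez, Novak, Beaumont, Bianchi. So position 6.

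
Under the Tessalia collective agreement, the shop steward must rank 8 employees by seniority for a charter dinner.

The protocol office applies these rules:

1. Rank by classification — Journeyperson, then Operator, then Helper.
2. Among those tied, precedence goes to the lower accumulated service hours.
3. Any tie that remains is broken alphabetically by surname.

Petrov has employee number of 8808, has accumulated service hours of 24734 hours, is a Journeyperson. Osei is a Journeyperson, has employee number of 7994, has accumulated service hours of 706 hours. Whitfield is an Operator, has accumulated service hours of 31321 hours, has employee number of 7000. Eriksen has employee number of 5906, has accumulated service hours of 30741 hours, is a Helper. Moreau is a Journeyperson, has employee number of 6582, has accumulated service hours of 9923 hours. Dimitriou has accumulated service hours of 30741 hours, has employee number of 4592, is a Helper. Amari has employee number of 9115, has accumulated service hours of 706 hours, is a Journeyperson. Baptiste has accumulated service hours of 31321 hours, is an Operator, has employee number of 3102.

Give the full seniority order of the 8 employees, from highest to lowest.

By classification: Amari, Osei, Moreau and Petrov (Journeyperson); then Baptiste and Whitfield (Operator); then Dimitriou and Eriksen (Helper).
Among Amari, Osei, Moreau and Petrov, by accumulated service hours (lower first): Amari and Osei (706 hours) before Moreau (9923 hours) before Petrov (24734 hours).
Among Amari and Osei, alphabetically by surname: Amari before Osei.
Baptiste and Whitfield both have accumulated service hours 31321 hours, so the next rule applies.
Among Baptiste and Whitfield, alphabetically by surname: Baptiste before Whitfield.
Dimitriou and Eriksen both have accumulated service hours 30741 hours, so the next rule applies.
Among Dimitriou and Eriksen, alphabetically by surname: Dimitriou before Eriksen.
Full order: Amari, Osei, Moreau, Petrov, Baptiste, Whitfield, Dimitriou, Eriksen.

Amari, Osei, Moreau, Petrov, Baptiste, Whitfield, Dimitriou, Eriksen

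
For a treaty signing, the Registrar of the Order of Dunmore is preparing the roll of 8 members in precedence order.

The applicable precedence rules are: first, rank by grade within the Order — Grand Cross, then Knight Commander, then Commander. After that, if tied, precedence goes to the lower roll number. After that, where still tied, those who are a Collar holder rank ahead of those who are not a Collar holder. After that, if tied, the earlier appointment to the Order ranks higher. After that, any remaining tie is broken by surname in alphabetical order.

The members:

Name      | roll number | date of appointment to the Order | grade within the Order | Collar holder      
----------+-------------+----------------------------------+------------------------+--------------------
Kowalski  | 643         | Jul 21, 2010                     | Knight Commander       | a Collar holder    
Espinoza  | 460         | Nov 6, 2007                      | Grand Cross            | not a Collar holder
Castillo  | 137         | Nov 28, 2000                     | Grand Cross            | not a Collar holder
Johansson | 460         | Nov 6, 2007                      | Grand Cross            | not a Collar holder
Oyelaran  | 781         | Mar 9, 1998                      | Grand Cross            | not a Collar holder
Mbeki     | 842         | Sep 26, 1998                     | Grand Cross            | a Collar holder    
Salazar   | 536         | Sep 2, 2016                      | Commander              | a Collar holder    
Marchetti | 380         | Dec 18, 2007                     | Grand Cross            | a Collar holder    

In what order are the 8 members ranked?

By grade within the Order: Castillo, Marchetti, Espinoza, Johansson, Oyelaran and Mbeki (Grand Cross); then Kowalski (Knight Commander); then Salazar (Commander).
Among Castillo, Marchetti, Espinoza, Johansson, Oyelaran and Mbeki, by roll number (lower first): Castillo (137) before Marchetti (380) before Espinoza and Johansson (460) before Oyelaran (781) before Mbeki (842).
Espinoza and Johansson are each not a Collar holder, so the next rule applies.
Espinoza and Johansson both have date of appointment to the Order Nov 6, 2007, so the next rule applies.
Among Espinoza and Johansson, alphabetically by surname: Espinoza before Johansson.
Full order: Castillo, Marchetti, Espinoza, Johansson, Oyelaran, Mbeki, Kowalski, Salazar.

Castillo, Marchetti, Espinoza, Johansson, Oyelaran, Mbeki, Kowalski, Salazar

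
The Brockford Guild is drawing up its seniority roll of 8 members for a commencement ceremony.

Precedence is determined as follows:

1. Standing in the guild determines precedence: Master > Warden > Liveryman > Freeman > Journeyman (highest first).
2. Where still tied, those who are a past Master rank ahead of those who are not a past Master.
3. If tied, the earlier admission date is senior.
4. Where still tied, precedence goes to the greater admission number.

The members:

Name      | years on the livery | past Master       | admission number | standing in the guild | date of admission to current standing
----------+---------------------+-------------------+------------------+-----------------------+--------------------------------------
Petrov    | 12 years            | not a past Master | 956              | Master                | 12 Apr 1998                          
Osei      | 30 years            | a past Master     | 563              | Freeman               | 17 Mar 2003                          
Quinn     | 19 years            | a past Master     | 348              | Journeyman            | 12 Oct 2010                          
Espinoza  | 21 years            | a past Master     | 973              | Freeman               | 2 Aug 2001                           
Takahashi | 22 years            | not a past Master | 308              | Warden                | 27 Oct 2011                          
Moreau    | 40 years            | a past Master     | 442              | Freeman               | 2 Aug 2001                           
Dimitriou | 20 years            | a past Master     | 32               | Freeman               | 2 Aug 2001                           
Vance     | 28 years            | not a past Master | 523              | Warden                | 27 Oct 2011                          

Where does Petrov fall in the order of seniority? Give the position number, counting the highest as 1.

1

By standing in the guild: Petrov (Master); then Vance and Takahashi (Warden); then Espinoza, Moreau, Dimitriou and Osei (Freeman); then Quinn (Journeyman).
Vance and Takahashi are each not a past Master, so the next rule applies.
Vance and Takahashi both have date of admission to current standing 27 Oct 2011, so the next rule applies.
Among Vance and Takahashi, by admission number (higher first): Vance (523) before Takahashi (308).
Espinoza, Moreau, Dimitriou and Osei are each a past Master, so the next rule applies.
Among Espinoza, Moreau, Dimitriou and Osei, by date of admission to current standing (earlier first): Espinoza, Moreau and Dimitriou (2 Aug 2001) before Osei (17 Mar 2003).
Among Espinoza, Moreau and Dimitriou, by admission number (higher first): Espinoza (973) before Moreau (442) before Dimitriou (32).
Order: Petrov, Vance, Takahashi, Espinoza, Moreau, Dimitriou, Osei, Quinn. So position 1.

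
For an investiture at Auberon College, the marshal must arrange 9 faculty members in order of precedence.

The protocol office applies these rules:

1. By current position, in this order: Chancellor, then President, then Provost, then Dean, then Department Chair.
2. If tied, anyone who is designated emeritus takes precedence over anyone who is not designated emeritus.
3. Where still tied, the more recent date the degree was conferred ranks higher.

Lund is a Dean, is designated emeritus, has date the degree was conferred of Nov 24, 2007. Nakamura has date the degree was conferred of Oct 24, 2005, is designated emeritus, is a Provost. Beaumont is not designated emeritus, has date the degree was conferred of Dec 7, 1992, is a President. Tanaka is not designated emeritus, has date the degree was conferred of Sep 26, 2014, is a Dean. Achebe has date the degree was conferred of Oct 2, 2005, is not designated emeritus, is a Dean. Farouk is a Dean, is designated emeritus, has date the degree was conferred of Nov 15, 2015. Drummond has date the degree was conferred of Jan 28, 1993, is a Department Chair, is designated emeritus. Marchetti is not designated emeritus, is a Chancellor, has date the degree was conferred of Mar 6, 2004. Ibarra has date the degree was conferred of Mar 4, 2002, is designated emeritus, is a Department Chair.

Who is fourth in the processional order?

Farouk

By current position: Marchetti (Chancellor); then Beaumont (President); then Nakamura (Provost); then Farouk, Lund, Tanaka and Achebe (Dean); then Ibarra and Drummond (Department Chair).
Among Farouk, Lund, Tanaka and Achebe, designated emeritus before not designated emeritus: Farouk and Lund (designated emeritus) before Tanaka and Achebe (not designated emeritus).
Among Farouk and Lund, by date the degree was conferred (later first): Farouk (Nov 15, 2015) before Lund (Nov 24, 2007).
Among Tanaka and Achebe, by date the degree was conferred (later first): Tanaka (Sep 26, 2014) before Achebe (Oct 2, 2005).
Ibarra and Drummond are each designated emeritus, so the next rule applies.
Among Ibarra and Drummond, by date the degree was conferred (later first): Ibarra (Mar 4, 2002) before Drummond (Jan 28, 1993).
Order: Marchetti, Beaumont, Nakamura, Farouk, Lund, Tanaka, Achebe, Ibarra, Drummond.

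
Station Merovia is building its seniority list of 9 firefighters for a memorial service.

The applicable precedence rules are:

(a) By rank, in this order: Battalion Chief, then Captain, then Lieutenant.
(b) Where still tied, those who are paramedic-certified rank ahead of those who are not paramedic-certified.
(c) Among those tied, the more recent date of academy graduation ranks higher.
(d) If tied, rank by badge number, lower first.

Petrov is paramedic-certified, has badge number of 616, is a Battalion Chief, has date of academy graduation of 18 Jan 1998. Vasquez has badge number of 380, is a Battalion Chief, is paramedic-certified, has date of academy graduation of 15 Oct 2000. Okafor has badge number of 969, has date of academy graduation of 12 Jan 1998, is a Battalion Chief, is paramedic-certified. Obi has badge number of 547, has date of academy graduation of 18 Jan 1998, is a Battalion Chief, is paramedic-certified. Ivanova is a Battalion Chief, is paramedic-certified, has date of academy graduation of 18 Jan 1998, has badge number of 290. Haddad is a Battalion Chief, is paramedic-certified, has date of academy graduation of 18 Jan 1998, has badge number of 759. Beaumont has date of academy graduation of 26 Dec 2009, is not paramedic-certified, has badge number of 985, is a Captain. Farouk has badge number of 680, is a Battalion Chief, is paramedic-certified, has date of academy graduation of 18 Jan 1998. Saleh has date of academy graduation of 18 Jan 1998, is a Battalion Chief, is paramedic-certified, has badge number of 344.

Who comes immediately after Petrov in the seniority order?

By rank: Vasquez, Ivanova, Saleh, Obi, Petrov, Farouk, Haddad and Okafor (Battalion Chief); then Beaumont (Captain).
Vasquez, Ivanova, Saleh, Obi, Petrov, Farouk, Haddad and Okafor are each paramedic-certified, so the next rule applies.
Among Vasquez, Ivanova, Saleh, Obi, Petrov, Farouk, Haddad and Okafor, by date of academy graduation (later first): Vasquez (15 Oct 2000) before Ivanova, Saleh, Obi, Petrov, Farouk and Haddad (18 Jan 1998) before Okafor (12 Jan 1998).
Among Ivanova, Saleh, Obi, Petrov, Farouk and Haddad, by badge number (lower first): Ivanova (290) before Saleh (344) before Obi (547) before Petrov (616) before Farouk (680) before Haddad (759).
Order: Vasquez, Ivanova, Saleh, Obi, Petrov, Farouk, Haddad, Okafor, Beaumont.

Farouk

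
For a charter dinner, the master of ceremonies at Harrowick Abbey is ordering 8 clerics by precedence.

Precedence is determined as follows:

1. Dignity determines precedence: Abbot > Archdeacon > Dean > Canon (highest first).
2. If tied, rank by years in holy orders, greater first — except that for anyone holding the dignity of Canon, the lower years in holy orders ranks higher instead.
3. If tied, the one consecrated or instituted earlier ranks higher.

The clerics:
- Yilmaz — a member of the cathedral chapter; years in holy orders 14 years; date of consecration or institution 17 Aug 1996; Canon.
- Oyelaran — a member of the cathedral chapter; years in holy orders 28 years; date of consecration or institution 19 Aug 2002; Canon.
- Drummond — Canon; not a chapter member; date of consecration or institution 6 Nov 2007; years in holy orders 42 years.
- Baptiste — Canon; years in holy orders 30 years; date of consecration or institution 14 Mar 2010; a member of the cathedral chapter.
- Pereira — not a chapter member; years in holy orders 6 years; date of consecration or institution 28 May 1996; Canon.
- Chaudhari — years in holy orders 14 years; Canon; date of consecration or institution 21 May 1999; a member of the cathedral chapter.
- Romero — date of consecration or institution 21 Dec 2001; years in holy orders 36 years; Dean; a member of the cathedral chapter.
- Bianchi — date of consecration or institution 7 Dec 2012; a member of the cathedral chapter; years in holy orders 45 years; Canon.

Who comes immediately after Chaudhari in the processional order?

Oyelaran

By dignity: Romero (Dean); then Pereira, Yilmaz, Chaudhari, Oyelaran, Baptiste, Drummond and Bianchi (Canon).
Among Pereira, Yilmaz, Chaudhari, Oyelaran, Baptiste, Drummond and Bianchi, by years in holy orders (lower first) (reversed rule for this group): Pereira (6 years) before Yilmaz and Chaudhari (14 years) before Oyelaran (28 years) before Baptiste (30 years) before Drummond (42 years) before Bianchi (45 years).
Among Yilmaz and Chaudhari, by date of consecration or institution (earlier first): Yilmaz (17 Aug 1996) before Chaudhari (21 May 1999).
Order: Romero, Pereira, Yilmaz, Chaudhari, Oyelaran, Baptiste, Drummond, Bianchi.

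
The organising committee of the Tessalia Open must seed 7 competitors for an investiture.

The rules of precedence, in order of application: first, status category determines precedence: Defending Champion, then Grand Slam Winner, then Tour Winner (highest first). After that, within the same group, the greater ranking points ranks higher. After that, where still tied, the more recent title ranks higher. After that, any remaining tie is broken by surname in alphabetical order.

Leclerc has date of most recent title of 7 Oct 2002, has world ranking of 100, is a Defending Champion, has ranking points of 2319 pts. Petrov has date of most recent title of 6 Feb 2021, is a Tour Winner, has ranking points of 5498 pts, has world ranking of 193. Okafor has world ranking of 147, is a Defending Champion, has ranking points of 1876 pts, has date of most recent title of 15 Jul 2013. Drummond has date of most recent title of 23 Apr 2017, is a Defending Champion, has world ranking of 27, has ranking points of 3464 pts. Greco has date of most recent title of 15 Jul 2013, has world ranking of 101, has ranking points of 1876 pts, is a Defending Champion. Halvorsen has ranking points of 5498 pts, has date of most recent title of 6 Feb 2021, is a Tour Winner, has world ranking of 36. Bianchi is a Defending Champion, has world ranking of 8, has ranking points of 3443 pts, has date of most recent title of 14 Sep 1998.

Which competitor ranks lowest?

By status category: Drummond, Bianchi, Leclerc, Greco and Okafor (Defending Champion); then Halvorsen and Petrov (Tour Winner).
Among Drummond, Bianchi, Leclerc, Greco and Okafor, by ranking points (higher first): Drummond (3464 pts) before Bianchi (3443 pts) before Leclerc (2319 pts) before Greco and Okafor (1876 pts).
Greco and Okafor both have date of most recent title 15 Jul 2013, so the next rule applies.
Among Greco and Okafor, alphabetically by surname: Greco before Okafor.
Halvorsen and Petrov both have ranking points 5498 pts, so the next rule applies.
Halvorsen and Petrov both have date of most recent title 6 Feb 2021, so the next rule applies.
Among Halvorsen and Petrov, alphabetically by surname: Halvorsen before Petrov.
Order: Drummond, Bianchi, Leclerc, Greco, Okafor, Halvorsen, Petrov.

Petrov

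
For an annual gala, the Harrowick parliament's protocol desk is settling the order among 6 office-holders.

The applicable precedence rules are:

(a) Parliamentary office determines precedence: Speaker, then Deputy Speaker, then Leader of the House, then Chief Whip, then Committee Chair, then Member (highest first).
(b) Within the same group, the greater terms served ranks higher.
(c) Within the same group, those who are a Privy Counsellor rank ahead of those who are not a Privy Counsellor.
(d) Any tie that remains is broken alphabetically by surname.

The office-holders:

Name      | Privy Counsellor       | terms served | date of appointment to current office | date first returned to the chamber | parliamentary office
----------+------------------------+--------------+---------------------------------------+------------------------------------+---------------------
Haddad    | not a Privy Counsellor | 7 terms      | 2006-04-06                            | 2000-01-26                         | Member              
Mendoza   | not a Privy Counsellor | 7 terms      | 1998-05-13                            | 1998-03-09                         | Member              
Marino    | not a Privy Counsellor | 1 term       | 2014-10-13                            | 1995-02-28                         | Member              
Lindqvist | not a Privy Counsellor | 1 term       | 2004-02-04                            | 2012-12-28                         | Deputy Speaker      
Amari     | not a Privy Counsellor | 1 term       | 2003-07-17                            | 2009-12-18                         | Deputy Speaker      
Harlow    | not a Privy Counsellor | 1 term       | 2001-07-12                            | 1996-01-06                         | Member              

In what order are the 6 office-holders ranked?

By parliamentary office: Amari and Lindqvist (Deputy Speaker); then Haddad, Mendoza, Harlow and Marino (Member).
Amari and Lindqvist both have terms served 1 term, so the next rule applies.
Amari and Lindqvist are each not a Privy Counsellor, so the next rule applies.
Among Amari and Lindqvist, alphabetically by surname: Amari before Lindqvist.
Among Haddad, Mendoza, Harlow and Marino, by terms served (higher first): Haddad and Mendoza (7 terms) before Harlow and Marino (1 term).
Haddad and Mendoza are each not a Privy Counsellor, so the next rule applies.
Among Haddad and Mendoza, alphabetically by surname: Haddad before Mendoza.
Harlow and Marino are each not a Privy Counsellor, so the next rule applies.
Among Harlow and Marino, alphabetically by surname: Harlow before Marino.
Full order: Amari, Lindqvist, Haddad, Mendoza, Harlow, Marino.

Amari, Lindqvist, Haddad, Mendoza, Harlow, Marino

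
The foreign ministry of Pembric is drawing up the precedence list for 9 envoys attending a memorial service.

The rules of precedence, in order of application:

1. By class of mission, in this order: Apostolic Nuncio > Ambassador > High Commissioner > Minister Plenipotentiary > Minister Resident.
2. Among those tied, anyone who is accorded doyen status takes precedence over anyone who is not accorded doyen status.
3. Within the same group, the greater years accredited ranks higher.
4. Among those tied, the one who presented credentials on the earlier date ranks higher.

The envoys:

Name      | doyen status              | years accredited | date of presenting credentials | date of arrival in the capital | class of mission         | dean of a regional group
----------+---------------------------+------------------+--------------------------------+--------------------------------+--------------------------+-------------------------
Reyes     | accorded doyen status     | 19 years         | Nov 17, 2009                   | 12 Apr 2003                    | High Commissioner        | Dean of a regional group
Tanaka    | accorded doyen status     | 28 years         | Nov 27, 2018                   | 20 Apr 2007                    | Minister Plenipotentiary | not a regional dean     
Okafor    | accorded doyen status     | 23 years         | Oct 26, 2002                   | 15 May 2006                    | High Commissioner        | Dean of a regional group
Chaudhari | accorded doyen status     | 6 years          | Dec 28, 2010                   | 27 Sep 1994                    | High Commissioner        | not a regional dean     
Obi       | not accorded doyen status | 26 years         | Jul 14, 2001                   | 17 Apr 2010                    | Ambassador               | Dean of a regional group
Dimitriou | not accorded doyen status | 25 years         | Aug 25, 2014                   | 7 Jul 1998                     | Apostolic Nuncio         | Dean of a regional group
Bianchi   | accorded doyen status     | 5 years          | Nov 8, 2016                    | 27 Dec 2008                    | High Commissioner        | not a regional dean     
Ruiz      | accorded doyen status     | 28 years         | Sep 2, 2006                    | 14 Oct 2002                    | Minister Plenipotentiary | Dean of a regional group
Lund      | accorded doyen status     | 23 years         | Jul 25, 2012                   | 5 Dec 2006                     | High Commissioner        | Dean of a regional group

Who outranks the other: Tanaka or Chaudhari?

Chaudhari

By class of mission: Dimitriou (Apostolic Nuncio); then Obi (Ambassador); then Okafor, Lund, Reyes, Chaudhari and Bianchi (High Commissioner); then Ruiz and Tanaka (Minister Plenipotentiary).
Okafor, Lund, Reyes, Chaudhari and Bianchi are each accorded doyen status, so the next rule applies.
Among Okafor, Lund, Reyes, Chaudhari and Bianchi, by years accredited (higher first): Okafor and Lund (23 years) before Reyes (19 years) before Chaudhari (6 years) before Bianchi (5 years).
Among Okafor and Lund, by date of presenting credentials (earlier first): Okafor (Oct 26, 2002) before Lund (Jul 25, 2012).
Ruiz and Tanaka are each accorded doyen status, so the next rule applies.
Ruiz and Tanaka both have years accredited 28 years, so the next rule applies.
Among Ruiz and Tanaka, by date of presenting credentials (earlier first): Ruiz (Sep 2, 2006) before Tanaka (Nov 27, 2018).
So Chaudhari takes precedence.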